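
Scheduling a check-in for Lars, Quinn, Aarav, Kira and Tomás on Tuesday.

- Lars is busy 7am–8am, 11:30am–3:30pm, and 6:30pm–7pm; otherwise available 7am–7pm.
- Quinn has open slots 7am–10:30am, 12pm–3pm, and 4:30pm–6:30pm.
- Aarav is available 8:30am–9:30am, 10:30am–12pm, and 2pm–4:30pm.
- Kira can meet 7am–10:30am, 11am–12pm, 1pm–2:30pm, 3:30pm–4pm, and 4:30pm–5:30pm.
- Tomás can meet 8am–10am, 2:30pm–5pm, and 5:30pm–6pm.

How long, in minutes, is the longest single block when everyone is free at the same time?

60 minutes

Lars free within 07:00–19:00: 08:00–11:30, 15:30–18:30.
Lars ∩ Quinn: 08:00–10:30, 16:30–18:30.
Lars ∩ Quinn ∩ Aarav: 08:30–09:30.
Lars ∩ Quinn ∩ Aarav ∩ Kira: 08:30–09:30.
Lars ∩ Quinn ∩ Aarav ∩ Kira ∩ Tomás: 08:30–09:30.
Single common window of 60 minutes.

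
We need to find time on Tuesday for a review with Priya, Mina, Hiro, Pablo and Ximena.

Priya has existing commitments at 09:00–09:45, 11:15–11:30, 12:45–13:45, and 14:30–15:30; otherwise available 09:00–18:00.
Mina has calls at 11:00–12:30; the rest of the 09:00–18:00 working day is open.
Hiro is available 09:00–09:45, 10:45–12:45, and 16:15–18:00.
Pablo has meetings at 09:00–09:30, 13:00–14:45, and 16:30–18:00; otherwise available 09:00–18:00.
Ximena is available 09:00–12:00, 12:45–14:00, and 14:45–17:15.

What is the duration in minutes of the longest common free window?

15 minutes

Priya free within 09:00–18:00: 09:45–11:15, 11:30–12:45, 13:45–14:30, 15:30–18:00.
Mina free within 09:00–18:00: 09:00–11:00, 12:30–18:00.
Pablo free within 09:00–18:00: 09:30–13:00, 14:45–16:30.
Priya ∩ Mina: 09:45–11:00, 12:30–12:45, 13:45–14:30, 15:30–18:00.
Priya ∩ Mina ∩ Hiro: 10:45–11:00, 12:30–12:45, 16:15–18:00.
Priya ∩ Mina ∩ Hiro ∩ Pablo: 10:45–11:00, 12:30–12:45, 16:15–16:30.
Priya ∩ Mina ∩ Hiro ∩ Pablo ∩ Ximena: 10:45–11:00, 16:15–16:30.
Common window lengths: 15, 15 min; longest is 15.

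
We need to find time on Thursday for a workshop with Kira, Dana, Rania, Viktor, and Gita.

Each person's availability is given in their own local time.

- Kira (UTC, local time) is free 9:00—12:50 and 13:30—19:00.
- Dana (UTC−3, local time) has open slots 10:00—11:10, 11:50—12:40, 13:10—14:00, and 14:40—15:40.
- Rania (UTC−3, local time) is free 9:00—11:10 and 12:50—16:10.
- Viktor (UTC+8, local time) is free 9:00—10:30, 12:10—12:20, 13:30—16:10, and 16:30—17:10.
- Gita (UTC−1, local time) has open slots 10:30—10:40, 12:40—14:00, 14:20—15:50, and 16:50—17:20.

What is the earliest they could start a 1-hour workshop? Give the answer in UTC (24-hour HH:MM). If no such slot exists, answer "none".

none

Kira → UTC: 09:00–12:50, 13:30–19:00.
Dana → UTC: 13:00–14:10, 14:50–15:40, 16:10–17:00, 17:40–18:40.
Rania → UTC: 12:00–14:10, 15:50–19:10.
Viktor → UTC: 01:00–02:30, 04:10–04:20, 05:30–08:10, 08:30–09:10.
Gita → UTC: 11:30–11:40, 13:40–15:00, 15:20–16:50, 17:50–18:20.
Kira ∩ Dana: 13:30–14:10, 14:50–15:40, 16:10–17:00, 17:40–18:40.
Kira ∩ Dana ∩ Rania: 13:30–14:10, 16:10–17:00, 17:40–18:40.
Kira ∩ Dana ∩ Rania ∩ Viktor: (none).
Kira ∩ Dana ∩ Rania ∩ Viktor ∩ Gita: (none).
Windows ≥ 60 min: (none).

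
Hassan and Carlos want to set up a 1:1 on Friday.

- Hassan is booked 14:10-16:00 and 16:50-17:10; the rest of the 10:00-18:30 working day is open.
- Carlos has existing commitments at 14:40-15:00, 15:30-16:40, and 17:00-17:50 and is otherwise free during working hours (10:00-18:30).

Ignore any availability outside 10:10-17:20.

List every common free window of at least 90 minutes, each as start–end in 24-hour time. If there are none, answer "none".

10:10–14:10

Hassan free within 10:00–18:30: 10:00–14:10, 16:00–16:50, 17:10–18:30.
Carlos free within 10:00–18:30: 10:00–14:40, 15:00–15:30, 16:40–17:00, 17:50–18:30.
Hassan ∩ Carlos: 10:00–14:10, 16:40–16:50, 17:50–18:30.
Restricted to 10:10–17:20: 10:10–14:10, 16:40–16:50.
Windows ≥ 90 min: 10:10–14:10.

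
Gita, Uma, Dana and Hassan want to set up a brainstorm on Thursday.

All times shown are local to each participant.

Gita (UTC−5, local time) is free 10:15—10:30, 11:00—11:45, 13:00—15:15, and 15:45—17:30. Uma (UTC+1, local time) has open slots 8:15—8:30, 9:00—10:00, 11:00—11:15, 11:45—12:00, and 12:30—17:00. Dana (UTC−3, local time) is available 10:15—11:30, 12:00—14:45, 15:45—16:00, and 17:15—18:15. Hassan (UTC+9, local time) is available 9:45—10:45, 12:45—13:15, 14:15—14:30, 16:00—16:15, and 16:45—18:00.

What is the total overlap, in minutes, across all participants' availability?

0 minutes

Gita → UTC: 15:15–15:30, 16:00–16:45, 18:00–20:15, 20:45–22:30.
Uma → UTC: 07:15–07:30, 08:00–09:00, 10:00–10:15, 10:45–11:00, 11:30–16:00.
Dana → UTC: 13:15–14:30, 15:00–17:45, 18:45–19:00, 20:15–21:15.
Hassan → UTC: 00:45–01:45, 03:45–04:15, 05:15–05:30, 07:00–07:15, 07:45–09:00.
Gita ∩ Uma: 15:15–15:30.
Gita ∩ Uma ∩ Dana: 15:15–15:30.
Gita ∩ Uma ∩ Dana ∩ Hassan: (none).
Total common minutes: 0.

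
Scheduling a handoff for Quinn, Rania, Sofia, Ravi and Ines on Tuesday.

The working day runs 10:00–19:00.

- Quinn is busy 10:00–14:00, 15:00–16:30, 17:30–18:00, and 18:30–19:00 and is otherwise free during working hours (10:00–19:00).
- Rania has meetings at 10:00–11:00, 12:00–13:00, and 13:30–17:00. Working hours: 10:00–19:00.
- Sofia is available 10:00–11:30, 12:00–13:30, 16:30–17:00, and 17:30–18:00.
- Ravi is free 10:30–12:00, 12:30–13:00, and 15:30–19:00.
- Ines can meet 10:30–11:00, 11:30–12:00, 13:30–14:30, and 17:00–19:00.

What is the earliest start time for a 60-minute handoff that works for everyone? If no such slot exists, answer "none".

none

Quinn free within 10:00–19:00: 14:00–15:00, 16:30–17:30, 18:00–18:30.
Rania free within 10:00–19:00: 11:00–12:00, 13:00–13:30, 17:00–19:00.
Quinn ∩ Rania: 17:00–17:30, 18:00–18:30.
Quinn ∩ Rania ∩ Sofia: (none).
Quinn ∩ Rania ∩ Sofia ∩ Ravi: (none).
Quinn ∩ Rania ∩ Sofia ∩ Ravi ∩ Ines: (none).
Windows ≥ 60 min: (none).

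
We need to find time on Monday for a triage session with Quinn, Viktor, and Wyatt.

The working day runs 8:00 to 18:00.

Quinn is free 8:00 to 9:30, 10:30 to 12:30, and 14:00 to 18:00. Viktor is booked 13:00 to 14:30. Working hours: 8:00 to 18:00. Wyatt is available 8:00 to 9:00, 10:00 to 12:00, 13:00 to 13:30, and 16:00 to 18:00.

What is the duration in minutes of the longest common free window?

Viktor free within 08:00–18:00: 08:00–13:00, 14:30–18:00.
Quinn ∩ Viktor: 08:00–09:30, 10:30–12:30, 14:30–18:00.
Quinn ∩ Viktor ∩ Wyatt: 08:00–09:00, 10:30–12:00, 16:00–18:00.
Common window lengths: 60, 90, 120 min; longest is 120.

120 minutes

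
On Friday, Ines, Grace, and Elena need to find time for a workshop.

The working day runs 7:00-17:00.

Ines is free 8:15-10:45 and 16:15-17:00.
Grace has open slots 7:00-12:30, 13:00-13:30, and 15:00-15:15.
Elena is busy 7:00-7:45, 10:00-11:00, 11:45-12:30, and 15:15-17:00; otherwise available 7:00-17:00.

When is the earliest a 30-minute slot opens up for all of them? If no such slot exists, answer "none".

08:15

Elena free within 07:00–17:00: 07:45–10:00, 11:00–11:45, 12:30–15:15.
Ines ∩ Grace: 08:15–10:45.
Ines ∩ Grace ∩ Elena: 08:15–10:00.
Windows ≥ 30 min: 08:15–10:00.
Earliest such window starts at 08:15.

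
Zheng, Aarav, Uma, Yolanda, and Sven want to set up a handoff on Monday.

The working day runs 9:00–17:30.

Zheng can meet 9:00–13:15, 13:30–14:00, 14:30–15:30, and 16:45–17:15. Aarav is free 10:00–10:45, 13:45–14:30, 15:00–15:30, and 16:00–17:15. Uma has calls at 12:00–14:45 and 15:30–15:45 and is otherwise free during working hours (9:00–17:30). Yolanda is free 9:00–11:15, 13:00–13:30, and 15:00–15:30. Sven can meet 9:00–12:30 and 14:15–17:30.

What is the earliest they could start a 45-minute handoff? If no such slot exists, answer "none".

10:00

Uma free within 09:00–17:30: 09:00–12:00, 14:45–15:30, 15:45–17:30.
Zheng ∩ Aarav: 10:00–10:45, 13:45–14:00, 15:00–15:30, 16:45–17:15.
Zheng ∩ Aarav ∩ Uma: 10:00–10:45, 15:00–15:30, 16:45–17:15.
Zheng ∩ Aarav ∩ Uma ∩ Yolanda: 10:00–10:45, 15:00–15:30.
Zheng ∩ Aarav ∩ Uma ∩ Yolanda ∩ Sven: 10:00–10:45, 15:00–15:30.
Windows ≥ 45 min: 10:00–10:45.
Earliest such window starts at 10:00.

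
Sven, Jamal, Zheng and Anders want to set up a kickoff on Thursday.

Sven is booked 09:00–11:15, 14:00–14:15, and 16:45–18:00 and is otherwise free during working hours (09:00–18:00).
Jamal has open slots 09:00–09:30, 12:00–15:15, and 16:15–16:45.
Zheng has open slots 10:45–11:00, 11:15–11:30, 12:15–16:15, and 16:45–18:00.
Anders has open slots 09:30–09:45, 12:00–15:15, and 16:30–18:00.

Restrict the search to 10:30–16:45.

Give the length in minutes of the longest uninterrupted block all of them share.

Sven free within 09:00–18:00: 11:15–14:00, 14:15–16:45.
Sven ∩ Jamal: 12:00–14:00, 14:15–15:15, 16:15–16:45.
Sven ∩ Jamal ∩ Zheng: 12:15–14:00, 14:15–15:15.
Sven ∩ Jamal ∩ Zheng ∩ Anders: 12:15–14:00, 14:15–15:15.
Restricted to 10:30–16:45: 12:15–14:00, 14:15–15:15.
Common window lengths: 105, 60 min; longest is 105.

105 minutes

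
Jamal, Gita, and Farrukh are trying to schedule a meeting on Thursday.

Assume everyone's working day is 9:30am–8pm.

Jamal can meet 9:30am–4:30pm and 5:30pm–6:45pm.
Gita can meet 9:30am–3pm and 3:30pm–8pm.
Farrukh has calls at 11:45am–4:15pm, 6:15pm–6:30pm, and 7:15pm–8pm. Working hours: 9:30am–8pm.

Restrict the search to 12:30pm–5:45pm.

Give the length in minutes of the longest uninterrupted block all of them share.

Farrukh free within 09:30–20:00: 09:30–11:45, 16:15–18:15, 18:30–19:15.
Jamal ∩ Gita: 09:30–15:00, 15:30–16:30, 17:30–18:45.
Jamal ∩ Gita ∩ Farrukh: 09:30–11:45, 16:15–16:30, 17:30–18:15, 18:30–18:45.
Restricted to 12:30–17:45: 16:15–16:30, 17:30–17:45.
Common window lengths: 15, 15 min; longest is 15.

15 minutes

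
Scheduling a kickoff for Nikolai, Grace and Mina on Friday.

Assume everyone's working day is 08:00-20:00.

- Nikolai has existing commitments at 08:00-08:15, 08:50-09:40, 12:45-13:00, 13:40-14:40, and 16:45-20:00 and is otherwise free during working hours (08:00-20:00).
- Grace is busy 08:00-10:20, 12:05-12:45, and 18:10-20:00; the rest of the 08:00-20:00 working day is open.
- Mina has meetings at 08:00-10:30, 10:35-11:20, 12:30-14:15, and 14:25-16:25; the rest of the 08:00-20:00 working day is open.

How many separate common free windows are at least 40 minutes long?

1

Nikolai free within 08:00–20:00: 08:15–08:50, 09:40–12:45, 13:00–13:40, 14:40–16:45.
Grace free within 08:00–20:00: 10:20–12:05, 12:45–18:10.
Mina free within 08:00–20:00: 10:30–10:35, 11:20–12:30, 14:15–14:25, 16:25–20:00.
Nikolai ∩ Grace: 10:20–12:05, 13:00–13:40, 14:40–16:45.
Nikolai ∩ Grace ∩ Mina: 10:30–10:35, 11:20–12:05, 16:25–16:45.
Windows ≥ 40 min: 11:20–12:05.
That's 1 window.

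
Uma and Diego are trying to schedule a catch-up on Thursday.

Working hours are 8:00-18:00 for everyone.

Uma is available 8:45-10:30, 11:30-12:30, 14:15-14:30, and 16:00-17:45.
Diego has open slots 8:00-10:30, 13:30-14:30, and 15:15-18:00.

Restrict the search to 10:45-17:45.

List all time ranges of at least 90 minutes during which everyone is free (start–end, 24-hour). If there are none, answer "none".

16:00–17:45

Uma ∩ Diego: 08:45–10:30, 14:15–14:30, 16:00–17:45.
Restricted to 10:45–17:45: 14:15–14:30, 16:00–17:45.
Windows ≥ 90 min: 16:00–17:45.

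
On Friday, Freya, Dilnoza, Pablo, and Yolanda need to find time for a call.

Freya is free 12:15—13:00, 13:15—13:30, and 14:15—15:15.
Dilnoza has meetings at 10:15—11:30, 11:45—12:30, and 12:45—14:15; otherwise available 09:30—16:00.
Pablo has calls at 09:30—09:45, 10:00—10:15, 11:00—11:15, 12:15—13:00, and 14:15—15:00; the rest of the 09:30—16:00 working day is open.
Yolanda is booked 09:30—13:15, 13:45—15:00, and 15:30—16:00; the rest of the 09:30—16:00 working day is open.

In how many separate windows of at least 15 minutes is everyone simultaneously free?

Dilnoza free within 09:30–16:00: 09:30–10:15, 11:30–11:45, 12:30–12:45, 14:15–16:00.
Pablo free within 09:30–16:00: 09:45–10:00, 10:15–11:00, 11:15–12:15, 13:00–14:15, 15:00–16:00.
Yolanda free within 09:30–16:00: 13:15–13:45, 15:00–15:30.
Freya ∩ Dilnoza: 12:30–12:45, 14:15–15:15.
Freya ∩ Dilnoza ∩ Pablo: 15:00–15:15.
Freya ∩ Dilnoza ∩ Pablo ∩ Yolanda: 15:00–15:15.
Windows ≥ 15 min: 15:00–15:15.
That's 1 window.

1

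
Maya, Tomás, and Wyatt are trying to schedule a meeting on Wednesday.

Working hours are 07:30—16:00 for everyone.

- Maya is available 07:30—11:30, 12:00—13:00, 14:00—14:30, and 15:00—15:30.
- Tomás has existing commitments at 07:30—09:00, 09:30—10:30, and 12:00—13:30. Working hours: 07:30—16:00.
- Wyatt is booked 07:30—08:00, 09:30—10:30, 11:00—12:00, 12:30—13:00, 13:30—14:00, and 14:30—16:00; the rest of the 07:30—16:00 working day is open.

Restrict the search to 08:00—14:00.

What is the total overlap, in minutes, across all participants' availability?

60 minutes

Tomás free within 07:30–16:00: 09:00–09:30, 10:30–12:00, 13:30–16:00.
Wyatt free within 07:30–16:00: 08:00–09:30, 10:30–11:00, 12:00–12:30, 13:00–13:30, 14:00–14:30.
Maya ∩ Tomás: 09:00–09:30, 10:30–11:30, 14:00–14:30, 15:00–15:30.
Maya ∩ Tomás ∩ Wyatt: 09:00–09:30, 10:30–11:00, 14:00–14:30.
Restricted to 08:00–14:00: 09:00–09:30, 10:30–11:00.
Total common minutes: 30 + 30 = 60.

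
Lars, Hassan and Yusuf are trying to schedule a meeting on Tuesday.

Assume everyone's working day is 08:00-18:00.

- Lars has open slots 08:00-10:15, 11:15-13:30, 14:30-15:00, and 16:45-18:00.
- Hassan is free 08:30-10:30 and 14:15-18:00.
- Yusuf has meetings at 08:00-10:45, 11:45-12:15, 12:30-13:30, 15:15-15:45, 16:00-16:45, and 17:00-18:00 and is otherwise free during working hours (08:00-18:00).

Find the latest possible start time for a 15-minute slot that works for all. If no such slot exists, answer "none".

Yusuf free within 08:00–18:00: 10:45–11:45, 12:15–12:30, 13:30–15:15, 15:45–16:00, 16:45–17:00.
Lars ∩ Hassan: 08:30–10:15, 14:30–15:00, 16:45–18:00.
Lars ∩ Hassan ∩ Yusuf: 14:30–15:00, 16:45–17:00.
Windows ≥ 15 min: 14:30–15:00, 16:45–17:00.
Latest start in the last window 16:45–17:00 is 17:00 − 15 min = 16:45.

16:45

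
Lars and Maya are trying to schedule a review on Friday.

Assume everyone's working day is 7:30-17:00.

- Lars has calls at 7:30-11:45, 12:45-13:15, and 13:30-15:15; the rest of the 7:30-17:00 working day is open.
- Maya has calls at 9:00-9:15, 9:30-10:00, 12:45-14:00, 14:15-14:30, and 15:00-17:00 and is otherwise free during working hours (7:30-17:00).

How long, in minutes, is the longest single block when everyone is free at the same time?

Lars free within 07:30–17:00: 11:45–12:45, 13:15–13:30, 15:15–17:00.
Maya free within 07:30–17:00: 07:30–09:00, 09:15–09:30, 10:00–12:45, 14:00–14:15, 14:30–15:00.
Lars ∩ Maya: 11:45–12:45.
Single common window of 60 minutes.

60 minutes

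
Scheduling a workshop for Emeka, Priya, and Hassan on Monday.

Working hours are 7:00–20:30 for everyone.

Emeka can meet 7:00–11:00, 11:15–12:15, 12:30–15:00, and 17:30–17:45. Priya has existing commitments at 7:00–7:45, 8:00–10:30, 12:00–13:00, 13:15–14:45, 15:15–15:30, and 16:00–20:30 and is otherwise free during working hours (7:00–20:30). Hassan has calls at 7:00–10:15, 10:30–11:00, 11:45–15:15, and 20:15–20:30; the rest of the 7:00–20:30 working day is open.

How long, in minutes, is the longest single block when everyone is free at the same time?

Priya free within 07:00–20:30: 07:45–08:00, 10:30–12:00, 13:00–13:15, 14:45–15:15, 15:30–16:00.
Hassan free within 07:00–20:30: 10:15–10:30, 11:00–11:45, 15:15–20:15.
Emeka ∩ Priya: 07:45–08:00, 10:30–11:00, 11:15–12:00, 13:00–13:15, 14:45–15:00.
Emeka ∩ Priya ∩ Hassan: 11:15–11:45.
Single common window of 30 minutes.

30 minutes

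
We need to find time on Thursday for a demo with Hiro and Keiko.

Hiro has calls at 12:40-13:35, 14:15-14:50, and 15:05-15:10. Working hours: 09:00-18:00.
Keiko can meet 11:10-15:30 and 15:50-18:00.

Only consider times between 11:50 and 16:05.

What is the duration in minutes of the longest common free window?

Hiro free within 09:00–18:00: 09:00–12:40, 13:35–14:15, 14:50–15:05, 15:10–18:00.
Hiro ∩ Keiko: 11:10–12:40, 13:35–14:15, 14:50–15:05, 15:10–15:30, 15:50–18:00.
Restricted to 11:50–16:05: 11:50–12:40, 13:35–14:15, 14:50–15:05, 15:10–15:30, 15:50–16:05.
Common window lengths: 50, 40, 15, 20, 15 min; longest is 50.

50 minutes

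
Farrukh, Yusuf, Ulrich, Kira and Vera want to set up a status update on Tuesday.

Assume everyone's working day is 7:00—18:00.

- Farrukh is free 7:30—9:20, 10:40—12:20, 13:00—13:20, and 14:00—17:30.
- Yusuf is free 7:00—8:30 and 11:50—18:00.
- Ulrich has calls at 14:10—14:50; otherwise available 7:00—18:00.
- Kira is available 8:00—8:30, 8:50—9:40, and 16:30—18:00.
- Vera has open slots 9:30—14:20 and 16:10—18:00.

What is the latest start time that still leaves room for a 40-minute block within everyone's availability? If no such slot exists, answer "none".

16:50

Ulrich free within 07:00–18:00: 07:00–14:10, 14:50–18:00.
Farrukh ∩ Yusuf: 07:30–08:30, 11:50–12:20, 13:00–13:20, 14:00–17:30.
Farrukh ∩ Yusuf ∩ Ulrich: 07:30–08:30, 11:50–12:20, 13:00–13:20, 14:00–14:10, 14:50–17:30.
Farrukh ∩ Yusuf ∩ Ulrich ∩ Kira: 08:00–08:30, 16:30–17:30.
Farrukh ∩ Yusuf ∩ Ulrich ∩ Kira ∩ Vera: 16:30–17:30.
Windows ≥ 40 min: 16:30–17:30.
Latest start in the last window 16:30–17:30 is 17:30 − 40 min = 16:50.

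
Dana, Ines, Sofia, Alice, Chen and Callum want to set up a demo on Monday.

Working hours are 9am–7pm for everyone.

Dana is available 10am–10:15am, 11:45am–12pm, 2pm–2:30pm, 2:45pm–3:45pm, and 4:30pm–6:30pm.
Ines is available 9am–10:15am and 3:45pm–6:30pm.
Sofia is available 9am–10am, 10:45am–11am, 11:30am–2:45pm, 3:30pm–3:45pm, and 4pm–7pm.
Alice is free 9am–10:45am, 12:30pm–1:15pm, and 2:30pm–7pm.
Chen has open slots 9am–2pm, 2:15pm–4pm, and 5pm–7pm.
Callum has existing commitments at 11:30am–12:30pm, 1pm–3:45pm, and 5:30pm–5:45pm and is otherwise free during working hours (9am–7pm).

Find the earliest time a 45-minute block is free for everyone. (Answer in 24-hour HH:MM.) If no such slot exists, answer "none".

Callum free within 09:00–19:00: 09:00–11:30, 12:30–13:00, 15:45–17:30, 17:45–19:00.
Dana ∩ Ines: 10:00–10:15, 16:30–18:30.
Dana ∩ Ines ∩ Sofia: 16:30–18:30.
Dana ∩ Ines ∩ Sofia ∩ Alice: 16:30–18:30.
Dana ∩ Ines ∩ Sofia ∩ Alice ∩ Chen: 17:00–18:30.
Dana ∩ Ines ∩ Sofia ∩ Alice ∩ Chen ∩ Callum: 17:00–17:30, 17:45–18:30.
Windows ≥ 45 min: 17:45–18:30.
Earliest such window starts at 17:45.

17:45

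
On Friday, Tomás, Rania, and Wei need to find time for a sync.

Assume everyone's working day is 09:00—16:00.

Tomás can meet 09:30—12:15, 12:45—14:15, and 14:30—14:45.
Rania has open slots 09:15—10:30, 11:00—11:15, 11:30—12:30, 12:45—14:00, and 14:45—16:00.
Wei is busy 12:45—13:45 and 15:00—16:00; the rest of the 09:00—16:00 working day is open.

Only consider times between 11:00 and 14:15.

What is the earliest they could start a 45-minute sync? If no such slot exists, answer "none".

11:30

Wei free within 09:00–16:00: 09:00–12:45, 13:45–15:00.
Tomás ∩ Rania: 09:30–10:30, 11:00–11:15, 11:30–12:15, 12:45–14:00.
Tomás ∩ Rania ∩ Wei: 09:30–10:30, 11:00–11:15, 11:30–12:15, 13:45–14:00.
Restricted to 11:00–14:15: 11:00–11:15, 11:30–12:15, 13:45–14:00.
Windows ≥ 45 min: 11:30–12:15.
Earliest such window starts at 11:30.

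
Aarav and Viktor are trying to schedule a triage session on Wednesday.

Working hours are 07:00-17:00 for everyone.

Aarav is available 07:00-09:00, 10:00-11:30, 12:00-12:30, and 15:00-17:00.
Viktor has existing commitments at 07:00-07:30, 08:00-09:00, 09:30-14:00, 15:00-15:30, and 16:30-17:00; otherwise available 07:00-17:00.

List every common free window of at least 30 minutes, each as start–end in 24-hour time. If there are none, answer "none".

Viktor free within 07:00–17:00: 07:30–08:00, 09:00–09:30, 14:00–15:00, 15:30–16:30.
Aarav ∩ Viktor: 07:30–08:00, 15:30–16:30.
Windows ≥ 30 min: 07:30–08:00, 15:30–16:30.

07:30–08:00, 15:30–16:30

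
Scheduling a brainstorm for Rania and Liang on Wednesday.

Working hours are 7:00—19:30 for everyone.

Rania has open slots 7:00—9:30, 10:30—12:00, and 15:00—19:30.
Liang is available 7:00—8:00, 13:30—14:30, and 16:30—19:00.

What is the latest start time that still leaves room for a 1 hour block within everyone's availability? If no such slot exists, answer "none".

Rania ∩ Liang: 07:00–08:00, 16:30–19:00.
Windows ≥ 60 min: 07:00–08:00, 16:30–19:00.
Latest start in the last window 16:30–19:00 is 19:00 − 60 min = 18:00.

18:00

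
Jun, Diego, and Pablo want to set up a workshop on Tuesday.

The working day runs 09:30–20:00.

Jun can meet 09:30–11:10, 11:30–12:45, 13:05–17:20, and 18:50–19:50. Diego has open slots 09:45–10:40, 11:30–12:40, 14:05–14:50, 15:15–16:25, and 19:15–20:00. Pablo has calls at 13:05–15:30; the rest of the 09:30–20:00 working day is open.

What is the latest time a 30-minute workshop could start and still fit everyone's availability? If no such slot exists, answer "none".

Pablo free within 09:30–20:00: 09:30–13:05, 15:30–20:00.
Jun ∩ Diego: 09:45–10:40, 11:30–12:40, 14:05–14:50, 15:15–16:25, 19:15–19:50.
Jun ∩ Diego ∩ Pablo: 09:45–10:40, 11:30–12:40, 15:30–16:25, 19:15–19:50.
Windows ≥ 30 min: 09:45–10:40, 11:30–12:40, 15:30–16:25, 19:15–19:50.
Latest start in the last window 19:15–19:50 is 19:50 − 30 min = 19:20.

19:20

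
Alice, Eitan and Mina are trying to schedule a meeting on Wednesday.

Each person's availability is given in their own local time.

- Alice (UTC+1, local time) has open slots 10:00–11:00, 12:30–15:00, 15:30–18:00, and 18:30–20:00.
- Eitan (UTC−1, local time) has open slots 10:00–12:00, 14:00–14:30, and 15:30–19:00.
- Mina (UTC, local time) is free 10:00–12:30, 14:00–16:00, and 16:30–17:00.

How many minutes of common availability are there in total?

120 minutes

Alice → UTC: 09:00–10:00, 11:30–14:00, 14:30–17:00, 17:30–19:00.
Eitan → UTC: 11:00–13:00, 15:00–15:30, 16:30–20:00.
Mina → UTC: 10:00–12:30, 14:00–16:00, 16:30–17:00.
Alice ∩ Eitan: 11:30–13:00, 15:00–15:30, 16:30–17:00, 17:30–19:00.
Alice ∩ Eitan ∩ Mina: 11:30–12:30, 15:00–15:30, 16:30–17:00.
Total common minutes: 60 + 30 + 30 = 120.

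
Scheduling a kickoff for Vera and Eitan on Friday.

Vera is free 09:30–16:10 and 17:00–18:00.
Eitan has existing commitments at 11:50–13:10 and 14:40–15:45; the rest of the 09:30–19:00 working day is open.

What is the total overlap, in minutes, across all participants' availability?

Eitan free within 09:30–19:00: 09:30–11:50, 13:10–14:40, 15:45–19:00.
Vera ∩ Eitan: 09:30–11:50, 13:10–14:40, 15:45–16:10, 17:00–18:00.
Total common minutes: 140 + 90 + 25 + 60 = 315.

315 minutes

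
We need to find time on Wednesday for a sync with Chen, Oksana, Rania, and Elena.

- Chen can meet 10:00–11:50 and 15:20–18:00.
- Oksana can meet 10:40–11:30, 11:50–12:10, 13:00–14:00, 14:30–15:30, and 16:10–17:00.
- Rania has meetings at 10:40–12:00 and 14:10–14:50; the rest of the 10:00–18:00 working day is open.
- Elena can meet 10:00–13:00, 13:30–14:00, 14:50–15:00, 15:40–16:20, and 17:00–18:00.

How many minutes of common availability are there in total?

10 minutes

Rania free within 10:00–18:00: 10:00–10:40, 12:00–14:10, 14:50–18:00.
Chen ∩ Oksana: 10:40–11:30, 15:20–15:30, 16:10–17:00.
Chen ∩ Oksana ∩ Rania: 15:20–15:30, 16:10–17:00.
Chen ∩ Oksana ∩ Rania ∩ Elena: 16:10–16:20.
Total common minutes: 10.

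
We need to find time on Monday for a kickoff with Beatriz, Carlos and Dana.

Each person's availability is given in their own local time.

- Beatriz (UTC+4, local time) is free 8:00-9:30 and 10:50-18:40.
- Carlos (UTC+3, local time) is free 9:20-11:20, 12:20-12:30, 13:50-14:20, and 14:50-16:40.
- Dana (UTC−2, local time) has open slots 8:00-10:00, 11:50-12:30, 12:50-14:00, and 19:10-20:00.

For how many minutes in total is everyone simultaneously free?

40 minutes

Beatriz → UTC: 04:00–05:30, 06:50–14:40.
Carlos → UTC: 06:20–08:20, 09:20–09:30, 10:50–11:20, 11:50–13:40.
Dana → UTC: 10:00–12:00, 13:50–14:30, 14:50–16:00, 21:10–22:00.
Beatriz ∩ Carlos: 06:50–08:20, 09:20–09:30, 10:50–11:20, 11:50–13:40.
Beatriz ∩ Carlos ∩ Dana: 10:50–11:20, 11:50–12:00.
Total common minutes: 30 + 10 = 40.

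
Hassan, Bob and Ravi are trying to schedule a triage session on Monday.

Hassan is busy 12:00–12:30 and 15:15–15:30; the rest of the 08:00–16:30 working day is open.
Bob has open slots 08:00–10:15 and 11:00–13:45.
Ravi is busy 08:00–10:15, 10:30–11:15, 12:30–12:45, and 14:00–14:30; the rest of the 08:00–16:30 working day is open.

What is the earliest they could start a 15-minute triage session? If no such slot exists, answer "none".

11:15

Hassan free within 08:00–16:30: 08:00–12:00, 12:30–15:15, 15:30–16:30.
Ravi free within 08:00–16:30: 10:15–10:30, 11:15–12:30, 12:45–14:00, 14:30–16:30.
Hassan ∩ Bob: 08:00–10:15, 11:00–12:00, 12:30–13:45.
Hassan ∩ Bob ∩ Ravi: 11:15–12:00, 12:45–13:45.
Windows ≥ 15 min: 11:15–12:00, 12:45–13:45.
Earliest such window starts at 11:15.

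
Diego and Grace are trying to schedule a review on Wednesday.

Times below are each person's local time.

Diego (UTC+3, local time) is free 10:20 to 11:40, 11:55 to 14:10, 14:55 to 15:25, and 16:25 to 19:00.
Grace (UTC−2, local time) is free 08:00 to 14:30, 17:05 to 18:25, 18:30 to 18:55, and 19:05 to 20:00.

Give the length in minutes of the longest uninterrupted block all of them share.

155 minutes

Diego → UTC: 07:20–08:40, 08:55–11:10, 11:55–12:25, 13:25–16:00.
Grace → UTC: 10:00–16:30, 19:05–20:25, 20:30–20:55, 21:05–22:00.
Diego ∩ Grace: 10:00–11:10, 11:55–12:25, 13:25–16:00.
Common window lengths: 70, 30, 155 min; longest is 155.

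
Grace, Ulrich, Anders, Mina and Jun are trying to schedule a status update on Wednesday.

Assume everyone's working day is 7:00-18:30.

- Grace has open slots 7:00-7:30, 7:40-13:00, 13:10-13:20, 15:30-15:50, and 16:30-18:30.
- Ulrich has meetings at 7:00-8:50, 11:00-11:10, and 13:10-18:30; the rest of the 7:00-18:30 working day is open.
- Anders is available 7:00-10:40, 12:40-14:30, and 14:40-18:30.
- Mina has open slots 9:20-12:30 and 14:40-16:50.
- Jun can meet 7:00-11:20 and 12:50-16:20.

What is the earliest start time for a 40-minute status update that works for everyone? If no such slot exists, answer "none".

Ulrich free within 07:00–18:30: 08:50–11:00, 11:10–13:10.
Grace ∩ Ulrich: 08:50–11:00, 11:10–13:00.
Grace ∩ Ulrich ∩ Anders: 08:50–10:40, 12:40–13:00.
Grace ∩ Ulrich ∩ Anders ∩ Mina: 09:20–10:40.
Grace ∩ Ulrich ∩ Anders ∩ Mina ∩ Jun: 09:20–10:40.
Windows ≥ 40 min: 09:20–10:40.
Earliest such window starts at 09:20.

09:20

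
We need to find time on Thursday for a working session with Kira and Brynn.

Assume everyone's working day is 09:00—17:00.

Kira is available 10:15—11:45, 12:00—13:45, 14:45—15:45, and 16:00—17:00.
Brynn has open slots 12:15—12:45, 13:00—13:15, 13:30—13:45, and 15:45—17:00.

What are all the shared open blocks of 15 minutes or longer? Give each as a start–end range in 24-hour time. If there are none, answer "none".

12:15–12:45, 13:00–13:15, 13:30–13:45, 16:00–17:00

Kira ∩ Brynn: 12:15–12:45, 13:00–13:15, 13:30–13:45, 16:00–17:00.
Windows ≥ 15 min: 12:15–12:45, 13:00–13:15, 13:30–13:45, 16:00–17:00.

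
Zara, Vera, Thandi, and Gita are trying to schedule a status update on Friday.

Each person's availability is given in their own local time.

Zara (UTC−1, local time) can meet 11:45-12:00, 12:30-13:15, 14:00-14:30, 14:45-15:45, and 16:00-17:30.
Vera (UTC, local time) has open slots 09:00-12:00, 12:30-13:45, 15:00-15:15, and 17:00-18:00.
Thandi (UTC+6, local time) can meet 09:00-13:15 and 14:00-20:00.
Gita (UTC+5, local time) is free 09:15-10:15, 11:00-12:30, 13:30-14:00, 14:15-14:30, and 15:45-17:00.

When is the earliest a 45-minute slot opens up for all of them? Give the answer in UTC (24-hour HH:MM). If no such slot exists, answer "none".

none

Zara → UTC: 12:45–13:00, 13:30–14:15, 15:00–15:30, 15:45–16:45, 17:00–18:30.
Vera → UTC: 09:00–12:00, 12:30–13:45, 15:00–15:15, 17:00–18:00.
Thandi → UTC: 03:00–07:15, 08:00–14:00.
Gita → UTC: 04:15–05:15, 06:00–07:30, 08:30–09:00, 09:15–09:30, 10:45–12:00.
Zara ∩ Vera: 12:45–13:00, 13:30–13:45, 15:00–15:15, 17:00–18:00.
Zara ∩ Vera ∩ Thandi: 12:45–13:00, 13:30–13:45.
Zara ∩ Vera ∩ Thandi ∩ Gita: (none).
Windows ≥ 45 min: (none).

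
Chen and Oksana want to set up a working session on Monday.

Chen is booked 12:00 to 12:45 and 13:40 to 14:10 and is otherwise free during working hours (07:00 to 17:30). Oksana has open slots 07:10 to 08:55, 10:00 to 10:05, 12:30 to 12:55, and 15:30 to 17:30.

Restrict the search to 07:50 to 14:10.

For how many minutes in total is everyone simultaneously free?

Chen free within 07:00–17:30: 07:00–12:00, 12:45–13:40, 14:10–17:30.
Chen ∩ Oksana: 07:10–08:55, 10:00–10:05, 12:45–12:55, 15:30–17:30.
Restricted to 07:50–14:10: 07:50–08:55, 10:00–10:05, 12:45–12:55.
Total common minutes: 65 + 5 + 10 = 80.

80 minutes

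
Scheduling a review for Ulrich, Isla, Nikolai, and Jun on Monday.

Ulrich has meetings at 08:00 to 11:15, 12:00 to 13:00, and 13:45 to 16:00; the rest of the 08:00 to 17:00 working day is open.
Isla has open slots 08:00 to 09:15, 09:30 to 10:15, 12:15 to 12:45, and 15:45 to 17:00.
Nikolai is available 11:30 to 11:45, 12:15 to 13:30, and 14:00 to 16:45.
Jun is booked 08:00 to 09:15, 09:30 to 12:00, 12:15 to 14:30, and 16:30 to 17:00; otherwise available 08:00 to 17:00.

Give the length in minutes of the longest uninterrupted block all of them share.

Ulrich free within 08:00–17:00: 11:15–12:00, 13:00–13:45, 16:00–17:00.
Jun free within 08:00–17:00: 09:15–09:30, 12:00–12:15, 14:30–16:30.
Ulrich ∩ Isla: 16:00–17:00.
Ulrich ∩ Isla ∩ Nikolai: 16:00–16:45.
Ulrich ∩ Isla ∩ Nikolai ∩ Jun: 16:00–16:30.
Single common window of 30 minutes.

30 minutes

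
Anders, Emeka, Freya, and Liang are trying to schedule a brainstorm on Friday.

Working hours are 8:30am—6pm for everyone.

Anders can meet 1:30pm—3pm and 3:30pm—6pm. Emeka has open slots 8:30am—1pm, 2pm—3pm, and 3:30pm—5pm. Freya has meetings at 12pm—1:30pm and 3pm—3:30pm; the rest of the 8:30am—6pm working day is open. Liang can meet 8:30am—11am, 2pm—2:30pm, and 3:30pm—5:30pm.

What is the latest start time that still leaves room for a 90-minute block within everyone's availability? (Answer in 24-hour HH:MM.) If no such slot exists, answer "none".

15:30

Freya free within 08:30–18:00: 08:30–12:00, 13:30–15:00, 15:30–18:00.
Anders ∩ Emeka: 14:00–15:00, 15:30–17:00.
Anders ∩ Emeka ∩ Freya: 14:00–15:00, 15:30–17:00.
Anders ∩ Emeka ∩ Freya ∩ Liang: 14:00–14:30, 15:30–17:00.
Windows ≥ 90 min: 15:30–17:00.
Latest start in the last window 15:30–17:00 is 17:00 − 90 min = 15:30.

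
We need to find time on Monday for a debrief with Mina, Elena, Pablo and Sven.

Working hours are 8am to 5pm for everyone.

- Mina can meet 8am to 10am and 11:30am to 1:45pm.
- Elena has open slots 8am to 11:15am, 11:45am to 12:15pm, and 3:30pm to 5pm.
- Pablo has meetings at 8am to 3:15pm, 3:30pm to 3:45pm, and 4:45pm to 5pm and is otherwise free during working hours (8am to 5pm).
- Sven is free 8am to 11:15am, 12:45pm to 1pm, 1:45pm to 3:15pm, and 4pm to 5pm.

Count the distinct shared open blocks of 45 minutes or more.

Pablo free within 08:00–17:00: 15:15–15:30, 15:45–16:45.
Mina ∩ Elena: 08:00–10:00, 11:45–12:15.
Mina ∩ Elena ∩ Pablo: (none).
Mina ∩ Elena ∩ Pablo ∩ Sven: (none).
Windows ≥ 45 min: (none).
That's 0 windows.

0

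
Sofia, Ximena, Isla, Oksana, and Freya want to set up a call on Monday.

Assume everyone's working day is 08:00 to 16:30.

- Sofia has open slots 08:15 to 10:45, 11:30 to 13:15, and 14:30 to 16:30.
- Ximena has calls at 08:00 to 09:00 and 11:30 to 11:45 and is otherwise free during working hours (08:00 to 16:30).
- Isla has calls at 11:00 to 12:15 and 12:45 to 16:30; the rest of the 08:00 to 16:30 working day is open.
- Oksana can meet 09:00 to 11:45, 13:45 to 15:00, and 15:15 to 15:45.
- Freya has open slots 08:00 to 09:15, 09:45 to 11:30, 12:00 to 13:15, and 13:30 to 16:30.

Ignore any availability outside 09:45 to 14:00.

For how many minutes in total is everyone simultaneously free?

60 minutes

Ximena free within 08:00–16:30: 09:00–11:30, 11:45–16:30.
Isla free within 08:00–16:30: 08:00–11:00, 12:15–12:45.
Sofia ∩ Ximena: 09:00–10:45, 11:45–13:15, 14:30–16:30.
Sofia ∩ Ximena ∩ Isla: 09:00–10:45, 12:15–12:45.
Sofia ∩ Ximena ∩ Isla ∩ Oksana: 09:00–10:45.
Sofia ∩ Ximena ∩ Isla ∩ Oksana ∩ Freya: 09:00–09:15, 09:45–10:45.
Restricted to 09:45–14:00: 09:45–10:45.
Total common minutes: 60.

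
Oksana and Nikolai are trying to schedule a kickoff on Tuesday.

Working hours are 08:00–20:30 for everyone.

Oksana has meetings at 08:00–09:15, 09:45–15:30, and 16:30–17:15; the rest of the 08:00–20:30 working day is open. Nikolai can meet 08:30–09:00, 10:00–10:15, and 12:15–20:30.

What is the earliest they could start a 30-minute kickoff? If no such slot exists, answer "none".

15:30

Oksana free within 08:00–20:30: 09:15–09:45, 15:30–16:30, 17:15–20:30.
Oksana ∩ Nikolai: 15:30–16:30, 17:15–20:30.
Windows ≥ 30 min: 15:30–16:30, 17:15–20:30.
Earliest such window starts at 15:30.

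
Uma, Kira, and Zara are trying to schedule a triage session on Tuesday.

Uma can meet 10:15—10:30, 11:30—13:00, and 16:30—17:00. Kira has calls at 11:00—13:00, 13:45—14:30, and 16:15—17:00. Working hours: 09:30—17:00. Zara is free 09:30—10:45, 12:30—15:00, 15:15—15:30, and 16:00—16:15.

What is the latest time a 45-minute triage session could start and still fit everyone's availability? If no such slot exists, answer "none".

Kira free within 09:30–17:00: 09:30–11:00, 13:00–13:45, 14:30–16:15.
Uma ∩ Kira: 10:15–10:30.
Uma ∩ Kira ∩ Zara: 10:15–10:30.
Windows ≥ 45 min: (none).

none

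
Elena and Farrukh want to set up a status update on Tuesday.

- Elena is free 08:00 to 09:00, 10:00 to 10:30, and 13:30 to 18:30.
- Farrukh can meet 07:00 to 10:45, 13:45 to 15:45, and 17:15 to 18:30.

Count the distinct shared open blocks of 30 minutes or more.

Elena ∩ Farrukh: 08:00–09:00, 10:00–10:30, 13:45–15:45, 17:15–18:30.
Windows ≥ 30 min: 08:00–09:00, 10:00–10:30, 13:45–15:45, 17:15–18:30.
That's 4 windows.

4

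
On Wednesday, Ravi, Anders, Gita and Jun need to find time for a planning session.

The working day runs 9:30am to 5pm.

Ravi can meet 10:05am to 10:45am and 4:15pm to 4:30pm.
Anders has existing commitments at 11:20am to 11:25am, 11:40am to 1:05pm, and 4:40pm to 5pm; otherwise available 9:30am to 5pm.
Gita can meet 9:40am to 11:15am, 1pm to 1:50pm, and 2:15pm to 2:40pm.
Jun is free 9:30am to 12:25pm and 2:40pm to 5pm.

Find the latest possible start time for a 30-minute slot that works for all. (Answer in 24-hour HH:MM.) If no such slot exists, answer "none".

10:15

Anders free within 09:30–17:00: 09:30–11:20, 11:25–11:40, 13:05–16:40.
Ravi ∩ Anders: 10:05–10:45, 16:15–16:30.
Ravi ∩ Anders ∩ Gita: 10:05–10:45.
Ravi ∩ Anders ∩ Gita ∩ Jun: 10:05–10:45.
Windows ≥ 30 min: 10:05–10:45.
Latest start in the last window 10:05–10:45 is 10:45 − 30 min = 10:15.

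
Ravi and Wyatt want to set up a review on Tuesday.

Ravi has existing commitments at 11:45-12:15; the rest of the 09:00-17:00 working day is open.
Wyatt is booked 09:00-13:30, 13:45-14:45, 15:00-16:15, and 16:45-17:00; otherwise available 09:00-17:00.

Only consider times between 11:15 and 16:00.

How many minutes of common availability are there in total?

Ravi free within 09:00–17:00: 09:00–11:45, 12:15–17:00.
Wyatt free within 09:00–17:00: 13:30–13:45, 14:45–15:00, 16:15–16:45.
Ravi ∩ Wyatt: 13:30–13:45, 14:45–15:00, 16:15–16:45.
Restricted to 11:15–16:00: 13:30–13:45, 14:45–15:00.
Total common minutes: 15 + 15 = 30.

30 minutes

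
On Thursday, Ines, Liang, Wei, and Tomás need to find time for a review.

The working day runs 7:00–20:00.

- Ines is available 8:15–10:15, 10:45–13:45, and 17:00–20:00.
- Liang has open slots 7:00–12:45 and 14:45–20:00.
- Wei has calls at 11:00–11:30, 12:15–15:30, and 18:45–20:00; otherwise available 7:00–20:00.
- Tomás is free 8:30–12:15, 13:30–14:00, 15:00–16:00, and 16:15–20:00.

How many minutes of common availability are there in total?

270 minutes

Wei free within 07:00–20:00: 07:00–11:00, 11:30–12:15, 15:30–18:45.
Ines ∩ Liang: 08:15–10:15, 10:45–12:45, 17:00–20:00.
Ines ∩ Liang ∩ Wei: 08:15–10:15, 10:45–11:00, 11:30–12:15, 17:00–18:45.
Ines ∩ Liang ∩ Wei ∩ Tomás: 08:30–10:15, 10:45–11:00, 11:30–12:15, 17:00–18:45.
Total common minutes: 105 + 15 + 45 + 105 = 270.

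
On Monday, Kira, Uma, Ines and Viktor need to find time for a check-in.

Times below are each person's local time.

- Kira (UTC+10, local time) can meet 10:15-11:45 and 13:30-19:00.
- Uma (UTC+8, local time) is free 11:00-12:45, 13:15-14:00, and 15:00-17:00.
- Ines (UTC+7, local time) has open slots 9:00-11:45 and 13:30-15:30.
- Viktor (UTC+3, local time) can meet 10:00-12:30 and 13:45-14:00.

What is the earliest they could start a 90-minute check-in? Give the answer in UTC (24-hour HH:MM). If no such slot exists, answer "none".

Kira → UTC: 00:15–01:45, 03:30–09:00.
Uma → UTC: 03:00–04:45, 05:15–06:00, 07:00–09:00.
Ines → UTC: 02:00–04:45, 06:30–08:30.
Viktor → UTC: 07:00–09:30, 10:45–11:00.
Kira ∩ Uma: 03:30–04:45, 05:15–06:00, 07:00–09:00.
Kira ∩ Uma ∩ Ines: 03:30–04:45, 07:00–08:30.
Kira ∩ Uma ∩ Ines ∩ Viktor: 07:00–08:30.
Windows ≥ 90 min: 07:00–08:30.
Earliest such window starts at 07:00.

07:00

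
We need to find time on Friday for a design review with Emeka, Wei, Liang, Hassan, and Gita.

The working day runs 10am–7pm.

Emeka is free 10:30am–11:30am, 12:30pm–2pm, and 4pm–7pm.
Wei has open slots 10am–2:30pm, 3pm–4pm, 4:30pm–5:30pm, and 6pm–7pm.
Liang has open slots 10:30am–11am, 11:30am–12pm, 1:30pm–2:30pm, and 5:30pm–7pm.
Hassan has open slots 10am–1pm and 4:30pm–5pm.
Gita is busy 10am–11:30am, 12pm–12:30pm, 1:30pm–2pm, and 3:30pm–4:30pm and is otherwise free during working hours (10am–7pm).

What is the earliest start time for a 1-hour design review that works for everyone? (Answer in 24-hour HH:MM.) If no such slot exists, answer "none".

Gita free within 10:00–19:00: 11:30–12:00, 12:30–13:30, 14:00–15:30, 16:30–19:00.
Emeka ∩ Wei: 10:30–11:30, 12:30–14:00, 16:30–17:30, 18:00–19:00.
Emeka ∩ Wei ∩ Liang: 10:30–11:00, 13:30–14:00, 18:00–19:00.
Emeka ∩ Wei ∩ Liang ∩ Hassan: 10:30–11:00.
Emeka ∩ Wei ∩ Liang ∩ Hassan ∩ Gita: (none).
Windows ≥ 60 min: (none).

none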